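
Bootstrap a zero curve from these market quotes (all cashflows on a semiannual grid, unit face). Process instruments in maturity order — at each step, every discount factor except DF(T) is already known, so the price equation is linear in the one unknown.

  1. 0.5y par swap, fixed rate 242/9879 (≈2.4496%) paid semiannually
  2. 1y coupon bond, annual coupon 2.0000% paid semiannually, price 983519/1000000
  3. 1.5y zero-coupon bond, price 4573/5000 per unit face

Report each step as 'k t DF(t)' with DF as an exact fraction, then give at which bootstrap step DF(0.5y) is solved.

step 1 [0.5y] swap r/2=121/9879: DF=(1 − 121/9879·(0))/(1+121/9879) = 9879/10000 ≈ 0.987900
step 2 [1y] bond c/2=1/100: DF=(983519/1000000 − 1/100·(0.987900))/(1+1/100) = 241/250 ≈ 0.964000
step 3 [1.5y] zero: DF = P = 4573/5000 ≈ 0.914600

1 1/2 9879/10000
2 1 241/250
3 3/2 4573/5000
DF(0.5y) is solved at step 1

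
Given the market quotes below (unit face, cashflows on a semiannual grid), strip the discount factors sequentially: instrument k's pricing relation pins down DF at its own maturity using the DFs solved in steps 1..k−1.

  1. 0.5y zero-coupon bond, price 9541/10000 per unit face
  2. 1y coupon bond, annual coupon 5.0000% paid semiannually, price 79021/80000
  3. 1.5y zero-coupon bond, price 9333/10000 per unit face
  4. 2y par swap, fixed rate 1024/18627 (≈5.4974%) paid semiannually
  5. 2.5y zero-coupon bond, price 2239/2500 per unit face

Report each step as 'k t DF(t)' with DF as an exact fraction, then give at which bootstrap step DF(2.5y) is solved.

step 1 [0.5y] zero: DF = P = 9541/10000 ≈ 0.954100
step 2 [1y] bond c/2=1/40: DF=(79021/80000 − 1/40·(0.954100))/(1+1/40) = 2351/2500 ≈ 0.940400
step 3 [1.5y] zero: DF = P = 9333/10000 ≈ 0.933300
step 4 [2y] swap r/2=512/18627: DF=(1 − 512/18627·(0.954100+0.940400+0.933300))/(1+512/18627) = 561/625 ≈ 0.897600
step 5 [2.5y] zero: DF = P = 2239/2500 ≈ 0.895600

1 1/2 9541/10000
2 1 2351/2500
3 3/2 9333/10000
4 2 561/625
5 5/2 2239/2500
DF(2.5y) is solved at step 5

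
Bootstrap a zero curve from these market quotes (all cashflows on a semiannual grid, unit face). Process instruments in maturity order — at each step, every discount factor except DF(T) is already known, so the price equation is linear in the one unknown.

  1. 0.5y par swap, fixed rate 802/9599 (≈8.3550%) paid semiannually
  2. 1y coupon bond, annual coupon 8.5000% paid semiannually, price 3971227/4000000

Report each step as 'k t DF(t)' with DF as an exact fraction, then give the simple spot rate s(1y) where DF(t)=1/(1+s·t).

1 1/2 9599/10000
2 1 2283/2500
s(1y) = (1/(2283/2500) − 1)/(1) = 217/2283 ≈ 9.5050%

step 1 [0.5y] swap r/2=401/9599: DF=(1 − 401/9599·(0))/(1+401/9599) = 9599/10000 ≈ 0.959900
step 2 [1y] bond c/2=17/400: DF=(3971227/4000000 − 17/400·(0.959900))/(1+17/400) = 2283/2500 ≈ 0.913200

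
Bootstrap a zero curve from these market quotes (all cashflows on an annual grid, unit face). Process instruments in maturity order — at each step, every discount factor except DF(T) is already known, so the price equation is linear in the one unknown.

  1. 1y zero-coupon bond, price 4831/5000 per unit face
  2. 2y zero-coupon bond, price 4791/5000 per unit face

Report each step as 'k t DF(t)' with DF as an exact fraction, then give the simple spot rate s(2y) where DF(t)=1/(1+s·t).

1 1 4831/5000
2 2 4791/5000
s(2y) = (1/(4791/5000) − 1)/(2) = 209/9582 ≈ 2.1812%

step 1 [1y] zero: DF = P = 4831/5000 ≈ 0.966200
step 2 [2y] zero: DF = P = 4791/5000 ≈ 0.958200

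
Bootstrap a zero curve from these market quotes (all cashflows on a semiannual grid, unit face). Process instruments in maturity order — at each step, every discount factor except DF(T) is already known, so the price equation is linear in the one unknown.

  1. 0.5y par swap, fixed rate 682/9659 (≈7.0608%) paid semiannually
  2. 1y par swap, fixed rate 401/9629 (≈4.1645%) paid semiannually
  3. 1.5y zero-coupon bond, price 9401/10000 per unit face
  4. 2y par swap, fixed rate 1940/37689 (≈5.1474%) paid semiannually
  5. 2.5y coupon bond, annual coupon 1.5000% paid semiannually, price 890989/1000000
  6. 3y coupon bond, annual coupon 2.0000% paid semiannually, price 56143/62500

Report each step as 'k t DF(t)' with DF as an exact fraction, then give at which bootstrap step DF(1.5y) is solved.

step 1 [0.5y] swap r/2=341/9659: DF=(1 − 341/9659·(0))/(1+341/9659) = 9659/10000 ≈ 0.965900
step 2 [1y] swap r/2=401/19258: DF=(1 − 401/19258·(0.965900))/(1+401/19258) = 9599/10000 ≈ 0.959900
step 3 [1.5y] zero: DF = P = 9401/10000 ≈ 0.940100
step 4 [2y] swap r/2=970/37689: DF=(1 − 970/37689·(0.965900+0.959900+0.940100))/(1+970/37689) = 903/1000 ≈ 0.903000
step 5 [2.5y] bond c/2=3/400: DF=(890989/1000000 − 3/400·(0.965900+0.959900+0.940100+0.903000))/(1+3/400) = 8563/10000 ≈ 0.856300
step 6 [3y] bond c/2=1/100: DF=(56143/62500 − 1/100·(0.965900+0.959900+0.940100+0.903000+0.856300))/(1+1/100) = 2109/2500 ≈ 0.843600

1 1/2 9659/10000
2 1 9599/10000
3 3/2 9401/10000
4 2 903/1000
5 5/2 8563/10000
6 3 2109/2500
DF(1.5y) is solved at step 3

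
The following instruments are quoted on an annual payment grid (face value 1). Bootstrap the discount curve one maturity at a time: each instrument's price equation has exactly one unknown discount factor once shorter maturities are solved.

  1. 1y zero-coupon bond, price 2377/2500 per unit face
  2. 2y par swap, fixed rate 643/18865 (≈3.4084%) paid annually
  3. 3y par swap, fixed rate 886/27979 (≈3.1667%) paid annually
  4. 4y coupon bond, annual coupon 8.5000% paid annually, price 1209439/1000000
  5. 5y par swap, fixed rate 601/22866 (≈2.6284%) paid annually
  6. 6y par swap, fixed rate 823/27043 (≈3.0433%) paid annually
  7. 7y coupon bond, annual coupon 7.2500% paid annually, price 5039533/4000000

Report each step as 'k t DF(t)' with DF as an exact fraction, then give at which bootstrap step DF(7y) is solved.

step 1 [1y] zero: DF = P = 2377/2500 ≈ 0.950800
step 2 [2y] swap r/1=643/18865: DF=(1 − 643/18865·(0.950800))/(1+643/18865) = 9357/10000 ≈ 0.935700
step 3 [3y] swap r/1=886/27979: DF=(1 − 886/27979·(0.950800+0.935700))/(1+886/27979) = 4557/5000 ≈ 0.911400
step 4 [4y] bond c/1=17/200: DF=(1209439/1000000 − 17/200·(0.950800+0.935700+0.911400))/(1+17/200) = 1791/2000 ≈ 0.895500
step 5 [5y] swap r/1=601/22866: DF=(1 − 601/22866·(0.950800+0.935700+0.911400+0.895500))/(1+601/22866) = 4399/5000 ≈ 0.879800
step 6 [6y] swap r/1=823/27043: DF=(1 − 823/27043·(0.950800+0.935700+0.911400+0.895500+0.879800))/(1+823/27043) = 4177/5000 ≈ 0.835400
step 7 [7y] bond c/1=29/400: DF=(5039533/4000000 − 29/400·(0.950800+0.935700+0.911400+0.895500+0.879800+0.835400))/(1+29/400) = 8091/10000 ≈ 0.809100

1 1 2377/2500
2 2 9357/10000
3 3 4557/5000
4 4 1791/2000
5 5 4399/5000
6 6 4177/5000
7 7 8091/10000
DF(7y) is solved at step 7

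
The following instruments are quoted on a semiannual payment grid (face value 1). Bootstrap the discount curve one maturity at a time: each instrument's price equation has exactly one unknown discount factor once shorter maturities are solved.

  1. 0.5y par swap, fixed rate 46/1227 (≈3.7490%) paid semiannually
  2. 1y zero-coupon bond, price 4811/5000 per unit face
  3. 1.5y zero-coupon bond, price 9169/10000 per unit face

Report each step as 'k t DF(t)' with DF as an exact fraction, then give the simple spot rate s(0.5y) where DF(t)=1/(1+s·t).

step 1 [0.5y] swap r/2=23/1227: DF=(1 − 23/1227·(0))/(1+23/1227) = 1227/1250 ≈ 0.981600
step 2 [1y] zero: DF = P = 4811/5000 ≈ 0.962200
step 3 [1.5y] zero: DF = P = 9169/10000 ≈ 0.916900

1 1/2 1227/1250
2 1 4811/5000
3 3/2 9169/10000
s(0.5y) = (1/(1227/1250) − 1)/(1/2) = 46/1227 ≈ 3.7490%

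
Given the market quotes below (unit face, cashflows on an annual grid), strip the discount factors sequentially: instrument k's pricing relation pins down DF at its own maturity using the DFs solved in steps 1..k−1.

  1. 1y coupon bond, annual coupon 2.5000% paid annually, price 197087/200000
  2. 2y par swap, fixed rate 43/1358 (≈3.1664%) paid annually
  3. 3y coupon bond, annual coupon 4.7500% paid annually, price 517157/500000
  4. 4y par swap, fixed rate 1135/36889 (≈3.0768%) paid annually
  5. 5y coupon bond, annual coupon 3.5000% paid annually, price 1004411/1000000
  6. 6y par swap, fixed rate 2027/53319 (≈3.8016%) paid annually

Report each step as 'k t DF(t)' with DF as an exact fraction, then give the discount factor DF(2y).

1 1 4807/5000
2 2 4699/5000
3 3 2253/2500
4 4 1773/2000
5 5 8457/10000
6 6 7973/10000
DF(2y) = 4699/5000 ≈ 0.939800

step 1 [1y] bond c/1=1/40: DF=(197087/200000 − 1/40·(0))/(1+1/40) = 4807/5000 ≈ 0.961400
step 2 [2y] swap r/1=43/1358: DF=(1 − 43/1358·(0.961400))/(1+43/1358) = 4699/5000 ≈ 0.939800
step 3 [3y] bond c/1=19/400: DF=(517157/500000 − 19/400·(0.961400+0.939800))/(1+19/400) = 2253/2500 ≈ 0.901200
step 4 [4y] swap r/1=1135/36889: DF=(1 − 1135/36889·(0.961400+0.939800+0.901200))/(1+1135/36889) = 1773/2000 ≈ 0.886500
step 5 [5y] bond c/1=7/200: DF=(1004411/1000000 − 7/200·(0.961400+0.939800+0.901200+0.886500))/(1+7/200) = 8457/10000 ≈ 0.845700
step 6 [6y] swap r/1=2027/53319: DF=(1 − 2027/53319·(0.961400+0.939800+0.901200+0.886500+0.845700))/(1+2027/53319) = 7973/10000 ≈ 0.797300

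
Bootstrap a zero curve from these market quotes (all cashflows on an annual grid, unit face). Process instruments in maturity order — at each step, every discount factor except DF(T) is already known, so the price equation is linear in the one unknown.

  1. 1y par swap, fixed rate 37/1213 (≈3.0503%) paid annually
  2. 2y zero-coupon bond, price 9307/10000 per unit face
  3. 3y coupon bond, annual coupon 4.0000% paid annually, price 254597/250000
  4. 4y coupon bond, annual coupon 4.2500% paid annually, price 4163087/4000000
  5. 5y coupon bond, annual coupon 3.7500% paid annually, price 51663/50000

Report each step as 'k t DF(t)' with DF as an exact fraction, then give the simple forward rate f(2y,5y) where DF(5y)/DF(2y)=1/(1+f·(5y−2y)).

step 1 [1y] swap r/1=37/1213: DF=(1 − 37/1213·(0))/(1+37/1213) = 1213/1250 ≈ 0.970400
step 2 [2y] zero: DF = P = 9307/10000 ≈ 0.930700
step 3 [3y] bond c/1=1/25: DF=(254597/250000 − 1/25·(0.970400+0.930700))/(1+1/25) = 9061/10000 ≈ 0.906100
step 4 [4y] bond c/1=17/400: DF=(4163087/4000000 − 17/400·(0.970400+0.930700+0.906100))/(1+17/400) = 8839/10000 ≈ 0.883900
step 5 [5y] bond c/1=3/80: DF=(51663/50000 − 3/80·(0.970400+0.930700+0.906100+0.883900))/(1+3/80) = 69/80 ≈ 0.862500

1 1 1213/1250
2 2 9307/10000
3 3 9061/10000
4 4 8839/10000
5 5 69/80
f(2y,5y) = ((9307/10000)/(69/80) − 1)/(3) = 682/25875 ≈ 2.6357%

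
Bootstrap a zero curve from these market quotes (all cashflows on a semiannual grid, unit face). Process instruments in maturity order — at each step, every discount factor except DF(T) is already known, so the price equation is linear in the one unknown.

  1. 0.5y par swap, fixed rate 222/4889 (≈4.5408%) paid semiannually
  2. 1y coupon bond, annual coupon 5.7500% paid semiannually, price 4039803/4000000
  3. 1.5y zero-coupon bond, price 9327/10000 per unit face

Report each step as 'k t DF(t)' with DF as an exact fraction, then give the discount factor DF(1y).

step 1 [0.5y] swap r/2=111/4889: DF=(1 − 111/4889·(0))/(1+111/4889) = 4889/5000 ≈ 0.977800
step 2 [1y] bond c/2=23/800: DF=(4039803/4000000 − 23/800·(0.977800))/(1+23/800) = 1193/1250 ≈ 0.954400
step 3 [1.5y] zero: DF = P = 9327/10000 ≈ 0.932700

1 1/2 4889/5000
2 1 1193/1250
3 3/2 9327/10000
DF(1y) = 1193/1250 ≈ 0.954400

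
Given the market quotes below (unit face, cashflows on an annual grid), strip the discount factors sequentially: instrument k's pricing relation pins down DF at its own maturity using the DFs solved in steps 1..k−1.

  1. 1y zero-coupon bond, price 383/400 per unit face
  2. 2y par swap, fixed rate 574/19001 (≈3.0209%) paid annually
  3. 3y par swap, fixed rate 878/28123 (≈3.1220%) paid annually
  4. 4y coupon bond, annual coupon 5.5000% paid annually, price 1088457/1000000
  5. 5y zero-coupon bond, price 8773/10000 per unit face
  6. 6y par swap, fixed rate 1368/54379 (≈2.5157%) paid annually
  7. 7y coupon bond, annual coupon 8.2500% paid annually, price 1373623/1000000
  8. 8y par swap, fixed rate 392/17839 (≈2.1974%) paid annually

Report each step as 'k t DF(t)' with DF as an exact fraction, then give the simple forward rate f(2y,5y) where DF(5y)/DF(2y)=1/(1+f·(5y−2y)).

step 1 [1y] zero: DF = P = 383/400 ≈ 0.957500
step 2 [2y] swap r/1=574/19001: DF=(1 − 574/19001·(0.957500))/(1+574/19001) = 4713/5000 ≈ 0.942600
step 3 [3y] swap r/1=878/28123: DF=(1 − 878/28123·(0.957500+0.942600))/(1+878/28123) = 4561/5000 ≈ 0.912200
step 4 [4y] bond c/1=11/200: DF=(1088457/1000000 − 11/200·(0.957500+0.942600+0.912200))/(1+11/200) = 8851/10000 ≈ 0.885100
step 5 [5y] zero: DF = P = 8773/10000 ≈ 0.877300
step 6 [6y] swap r/1=1368/54379: DF=(1 − 1368/54379·(0.957500+0.942600+0.912200+0.885100+0.877300))/(1+1368/54379) = 1079/1250 ≈ 0.863200
step 7 [7y] bond c/1=33/400: DF=(1373623/1000000 − 33/400·(0.957500+0.942600+0.912200+0.885100+0.877300+0.863200))/(1+33/400) = 1709/2000 ≈ 0.854500
step 8 [8y] swap r/1=392/17839: DF=(1 − 392/17839·(0.957500+0.942600+0.912200+0.885100+0.877300+0.863200+0.854500))/(1+392/17839) = 527/625 ≈ 0.843200

1 1 383/400
2 2 4713/5000
3 3 4561/5000
4 4 8851/10000
5 5 8773/10000
6 6 1079/1250
7 7 1709/2000
8 8 527/625
f(2y,5y) = ((4713/5000)/(8773/10000) − 1)/(3) = 653/26319 ≈ 2.4811%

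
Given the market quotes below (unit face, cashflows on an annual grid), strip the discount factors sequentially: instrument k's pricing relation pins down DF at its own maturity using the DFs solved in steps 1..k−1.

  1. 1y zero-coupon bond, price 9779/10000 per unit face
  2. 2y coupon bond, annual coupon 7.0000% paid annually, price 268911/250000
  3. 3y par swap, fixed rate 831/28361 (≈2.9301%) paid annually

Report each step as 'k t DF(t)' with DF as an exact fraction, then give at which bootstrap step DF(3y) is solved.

step 1 [1y] zero: DF = P = 9779/10000 ≈ 0.977900
step 2 [2y] bond c/1=7/100: DF=(268911/250000 − 7/100·(0.977900))/(1+7/100) = 9413/10000 ≈ 0.941300
step 3 [3y] swap r/1=831/28361: DF=(1 − 831/28361·(0.977900+0.941300))/(1+831/28361) = 9169/10000 ≈ 0.916900

1 1 9779/10000
2 2 9413/10000
3 3 9169/10000
DF(3y) is solved at step 3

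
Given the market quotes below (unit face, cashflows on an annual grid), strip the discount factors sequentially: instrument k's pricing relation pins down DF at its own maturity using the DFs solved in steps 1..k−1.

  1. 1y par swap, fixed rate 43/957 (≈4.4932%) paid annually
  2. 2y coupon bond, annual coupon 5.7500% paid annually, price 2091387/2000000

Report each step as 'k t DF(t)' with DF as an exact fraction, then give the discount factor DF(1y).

1 1 957/1000
2 2 1171/1250
DF(1y) = 957/1000 ≈ 0.957000

step 1 [1y] swap r/1=43/957: DF=(1 − 43/957·(0))/(1+43/957) = 957/1000 ≈ 0.957000
step 2 [2y] bond c/1=23/400: DF=(2091387/2000000 − 23/400·(0.957000))/(1+23/400) = 1171/1250 ≈ 0.936800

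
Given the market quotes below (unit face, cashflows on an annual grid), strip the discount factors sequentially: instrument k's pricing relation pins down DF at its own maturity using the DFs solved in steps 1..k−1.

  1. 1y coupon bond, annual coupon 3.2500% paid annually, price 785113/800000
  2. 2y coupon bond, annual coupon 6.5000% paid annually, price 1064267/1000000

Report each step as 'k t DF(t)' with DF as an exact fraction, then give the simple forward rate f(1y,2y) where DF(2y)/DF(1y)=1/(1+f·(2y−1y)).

1 1 1901/2000
2 2 9413/10000
f(1y,2y) = ((1901/2000)/(9413/10000) − 1)/(1) = 92/9413 ≈ 0.9774%

step 1 [1y] bond c/1=13/400: DF=(785113/800000 − 13/400·(0))/(1+13/400) = 1901/2000 ≈ 0.950500
step 2 [2y] bond c/1=13/200: DF=(1064267/1000000 − 13/200·(0.950500))/(1+13/200) = 9413/10000 ≈ 0.941300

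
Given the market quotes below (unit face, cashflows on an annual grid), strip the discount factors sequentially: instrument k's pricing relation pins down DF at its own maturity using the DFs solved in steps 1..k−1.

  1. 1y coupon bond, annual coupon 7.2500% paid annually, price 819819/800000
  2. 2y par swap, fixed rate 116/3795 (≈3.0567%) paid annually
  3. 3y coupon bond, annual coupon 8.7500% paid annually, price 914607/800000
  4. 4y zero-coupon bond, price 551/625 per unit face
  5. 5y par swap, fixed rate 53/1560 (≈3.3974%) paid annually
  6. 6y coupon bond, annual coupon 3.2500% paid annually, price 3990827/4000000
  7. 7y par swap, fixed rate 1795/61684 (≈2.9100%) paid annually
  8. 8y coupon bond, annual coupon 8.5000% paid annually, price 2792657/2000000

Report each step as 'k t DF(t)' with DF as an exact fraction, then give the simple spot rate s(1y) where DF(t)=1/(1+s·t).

1 1 1911/2000
2 2 471/500
3 3 4493/5000
4 4 551/625
5 5 8463/10000
6 6 8239/10000
7 7 1641/2000
8 8 8037/10000
s(1y) = (1/(1911/2000) − 1)/(1) = 89/1911 ≈ 4.6572%

step 1 [1y] bond c/1=29/400: DF=(819819/800000 − 29/400·(0))/(1+29/400) = 1911/2000 ≈ 0.955500
step 2 [2y] swap r/1=116/3795: DF=(1 − 116/3795·(0.955500))/(1+116/3795) = 471/500 ≈ 0.942000
step 3 [3y] bond c/1=7/80: DF=(914607/800000 − 7/80·(0.955500+0.942000))/(1+7/80) = 4493/5000 ≈ 0.898600
step 4 [4y] zero: DF = P = 551/625 ≈ 0.881600
step 5 [5y] swap r/1=53/1560: DF=(1 − 53/1560·(0.955500+0.942000+0.898600+0.881600))/(1+53/1560) = 8463/10000 ≈ 0.846300
step 6 [6y] bond c/1=13/400: DF=(3990827/4000000 − 13/400·(0.955500+0.942000+0.898600+0.881600+0.846300))/(1+13/400) = 8239/10000 ≈ 0.823900
step 7 [7y] swap r/1=1795/61684: DF=(1 − 1795/61684·(0.955500+0.942000+0.898600+0.881600+0.846300+0.823900))/(1+1795/61684) = 1641/2000 ≈ 0.820500
step 8 [8y] bond c/1=17/200: DF=(2792657/2000000 − 17/200·(0.955500+0.942000+0.898600+0.881600+0.846300+0.823900+0.820500))/(1+17/200) = 8037/10000 ≈ 0.803700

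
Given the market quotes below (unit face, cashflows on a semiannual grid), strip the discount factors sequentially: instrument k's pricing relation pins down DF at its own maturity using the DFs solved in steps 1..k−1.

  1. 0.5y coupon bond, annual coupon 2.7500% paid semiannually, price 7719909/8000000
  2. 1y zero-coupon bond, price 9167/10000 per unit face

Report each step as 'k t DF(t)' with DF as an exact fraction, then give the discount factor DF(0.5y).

step 1 [0.5y] bond c/2=11/800: DF=(7719909/8000000 − 11/800·(0))/(1+11/800) = 9519/10000 ≈ 0.951900
step 2 [1y] zero: DF = P = 9167/10000 ≈ 0.916700

1 1/2 9519/10000
2 1 9167/10000
DF(0.5y) = 9519/10000 ≈ 0.951900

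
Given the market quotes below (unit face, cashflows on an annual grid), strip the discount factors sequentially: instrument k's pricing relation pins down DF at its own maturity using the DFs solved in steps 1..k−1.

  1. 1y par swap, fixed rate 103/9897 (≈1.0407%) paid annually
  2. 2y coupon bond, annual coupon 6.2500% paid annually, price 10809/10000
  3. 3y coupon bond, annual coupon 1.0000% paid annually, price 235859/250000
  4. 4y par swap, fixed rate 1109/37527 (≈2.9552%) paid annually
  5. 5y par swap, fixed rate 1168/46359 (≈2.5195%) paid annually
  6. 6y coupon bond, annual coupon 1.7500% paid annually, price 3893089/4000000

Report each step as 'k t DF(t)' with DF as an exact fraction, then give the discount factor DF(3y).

step 1 [1y] swap r/1=103/9897: DF=(1 − 103/9897·(0))/(1+103/9897) = 9897/10000 ≈ 0.989700
step 2 [2y] bond c/1=1/16: DF=(10809/10000 − 1/16·(0.989700))/(1+1/16) = 9591/10000 ≈ 0.959100
step 3 [3y] bond c/1=1/100: DF=(235859/250000 − 1/100·(0.989700+0.959100))/(1+1/100) = 2287/2500 ≈ 0.914800
step 4 [4y] swap r/1=1109/37527: DF=(1 − 1109/37527·(0.989700+0.959100+0.914800))/(1+1109/37527) = 8891/10000 ≈ 0.889100
step 5 [5y] swap r/1=1168/46359: DF=(1 − 1168/46359·(0.989700+0.959100+0.914800+0.889100))/(1+1168/46359) = 552/625 ≈ 0.883200
step 6 [6y] bond c/1=7/400: DF=(3893089/4000000 − 7/400·(0.989700+0.959100+0.914800+0.889100+0.883200))/(1+7/400) = 548/625 ≈ 0.876800

1 1 9897/10000
2 2 9591/10000
3 3 2287/2500
4 4 8891/10000
5 5 552/625
6 6 548/625
DF(3y) = 2287/2500 ≈ 0.914800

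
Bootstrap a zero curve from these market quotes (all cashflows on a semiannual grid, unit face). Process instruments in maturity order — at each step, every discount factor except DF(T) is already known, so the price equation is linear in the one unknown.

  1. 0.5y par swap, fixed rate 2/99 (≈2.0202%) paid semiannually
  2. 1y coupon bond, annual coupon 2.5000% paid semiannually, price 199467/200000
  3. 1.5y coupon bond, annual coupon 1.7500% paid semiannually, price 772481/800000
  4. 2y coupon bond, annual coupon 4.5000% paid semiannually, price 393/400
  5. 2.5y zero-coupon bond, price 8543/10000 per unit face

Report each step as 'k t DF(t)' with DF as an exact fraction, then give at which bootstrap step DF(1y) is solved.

1 1/2 99/100
2 1 608/625
3 3/2 4701/5000
4 2 897/1000
5 5/2 8543/10000
DF(1y) is solved at step 2

step 1 [0.5y] swap r/2=1/99: DF=(1 − 1/99·(0))/(1+1/99) = 99/100 ≈ 0.990000
step 2 [1y] bond c/2=1/80: DF=(199467/200000 − 1/80·(0.990000))/(1+1/80) = 608/625 ≈ 0.972800
step 3 [1.5y] bond c/2=7/800: DF=(772481/800000 − 7/800·(0.990000+0.972800))/(1+7/800) = 4701/5000 ≈ 0.940200
step 4 [2y] bond c/2=9/400: DF=(393/400 − 9/400·(0.990000+0.972800+0.940200))/(1+9/400) = 897/1000 ≈ 0.897000
step 5 [2.5y] zero: DF = P = 8543/10000 ≈ 0.854300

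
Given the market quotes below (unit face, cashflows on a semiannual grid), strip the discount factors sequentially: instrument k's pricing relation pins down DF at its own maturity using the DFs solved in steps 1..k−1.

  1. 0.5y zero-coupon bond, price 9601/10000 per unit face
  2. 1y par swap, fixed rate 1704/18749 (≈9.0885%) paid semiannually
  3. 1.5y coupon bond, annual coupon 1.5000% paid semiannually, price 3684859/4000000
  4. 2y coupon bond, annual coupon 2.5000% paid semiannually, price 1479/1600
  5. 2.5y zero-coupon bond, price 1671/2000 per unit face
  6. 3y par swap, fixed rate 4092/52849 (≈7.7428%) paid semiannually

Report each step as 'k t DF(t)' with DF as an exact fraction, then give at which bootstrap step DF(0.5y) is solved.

step 1 [0.5y] zero: DF = P = 9601/10000 ≈ 0.960100
step 2 [1y] swap r/2=852/18749: DF=(1 − 852/18749·(0.960100))/(1+852/18749) = 2287/2500 ≈ 0.914800
step 3 [1.5y] bond c/2=3/400: DF=(3684859/4000000 − 3/400·(0.960100+0.914800))/(1+3/400) = 2251/2500 ≈ 0.900400
step 4 [2y] bond c/2=1/80: DF=(1479/1600 − 1/80·(0.960100+0.914800+0.900400))/(1+1/80) = 8787/10000 ≈ 0.878700
step 5 [2.5y] zero: DF = P = 1671/2000 ≈ 0.835500
step 6 [3y] swap r/2=2046/52849: DF=(1 − 2046/52849·(0.960100+0.914800+0.900400+0.878700+0.835500))/(1+2046/52849) = 3977/5000 ≈ 0.795400

1 1/2 9601/10000
2 1 2287/2500
3 3/2 2251/2500
4 2 8787/10000
5 5/2 1671/2000
6 3 3977/5000
DF(0.5y) is solved at step 1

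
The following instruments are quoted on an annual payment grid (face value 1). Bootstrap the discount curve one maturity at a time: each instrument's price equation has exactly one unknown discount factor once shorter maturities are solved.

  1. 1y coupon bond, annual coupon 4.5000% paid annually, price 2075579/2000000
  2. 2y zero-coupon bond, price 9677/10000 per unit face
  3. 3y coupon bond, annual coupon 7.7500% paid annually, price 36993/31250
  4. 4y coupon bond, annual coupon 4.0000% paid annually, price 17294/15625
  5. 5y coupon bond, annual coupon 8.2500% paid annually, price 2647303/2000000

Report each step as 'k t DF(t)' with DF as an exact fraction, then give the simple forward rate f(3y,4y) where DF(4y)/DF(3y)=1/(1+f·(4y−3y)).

step 1 [1y] bond c/1=9/200: DF=(2075579/2000000 − 9/200·(0))/(1+9/200) = 9931/10000 ≈ 0.993100
step 2 [2y] zero: DF = P = 9677/10000 ≈ 0.967700
step 3 [3y] bond c/1=31/400: DF=(36993/31250 − 31/400·(0.993100+0.967700))/(1+31/400) = 1197/1250 ≈ 0.957600
step 4 [4y] bond c/1=1/25: DF=(17294/15625 − 1/25·(0.993100+0.967700+0.957600))/(1+1/25) = 119/125 ≈ 0.952000
step 5 [5y] bond c/1=33/400: DF=(2647303/2000000 − 33/400·(0.993100+0.967700+0.957600+0.952000))/(1+33/400) = 4639/5000 ≈ 0.927800

1 1 9931/10000
2 2 9677/10000
3 3 1197/1250
4 4 119/125
5 5 4639/5000
f(3y,4y) = ((1197/1250)/(119/125) − 1)/(1) = 1/170 ≈ 0.5882%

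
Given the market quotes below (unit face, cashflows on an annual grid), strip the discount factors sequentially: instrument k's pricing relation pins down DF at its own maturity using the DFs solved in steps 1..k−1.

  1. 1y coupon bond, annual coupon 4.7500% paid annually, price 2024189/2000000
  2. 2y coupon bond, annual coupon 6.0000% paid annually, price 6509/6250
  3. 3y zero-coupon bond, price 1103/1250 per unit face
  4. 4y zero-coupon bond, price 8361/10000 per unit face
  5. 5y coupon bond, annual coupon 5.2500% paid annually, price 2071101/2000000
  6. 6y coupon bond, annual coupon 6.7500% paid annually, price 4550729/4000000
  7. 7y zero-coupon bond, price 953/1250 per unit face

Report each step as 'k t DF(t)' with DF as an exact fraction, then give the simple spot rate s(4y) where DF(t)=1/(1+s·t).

1 1 4831/5000
2 2 4639/5000
3 3 1103/1250
4 4 8361/10000
5 5 8037/10000
6 6 1573/2000
7 7 953/1250
s(4y) = (1/(8361/10000) − 1)/(4) = 1639/33444 ≈ 4.9007%

step 1 [1y] bond c/1=19/400: DF=(2024189/2000000 − 19/400·(0))/(1+19/400) = 4831/5000 ≈ 0.966200
step 2 [2y] bond c/1=3/50: DF=(6509/6250 − 3/50·(0.966200))/(1+3/50) = 4639/5000 ≈ 0.927800
step 3 [3y] zero: DF = P = 1103/1250 ≈ 0.882400
step 4 [4y] zero: DF = P = 8361/10000 ≈ 0.836100
step 5 [5y] bond c/1=21/400: DF=(2071101/2000000 − 21/400·(0.966200+0.927800+0.882400+0.836100))/(1+21/400) = 8037/10000 ≈ 0.803700
step 6 [6y] bond c/1=27/400: DF=(4550729/4000000 − 27/400·(0.966200+0.927800+0.882400+0.836100+0.803700))/(1+27/400) = 1573/2000 ≈ 0.786500
step 7 [7y] zero: DF = P = 953/1250 ≈ 0.762400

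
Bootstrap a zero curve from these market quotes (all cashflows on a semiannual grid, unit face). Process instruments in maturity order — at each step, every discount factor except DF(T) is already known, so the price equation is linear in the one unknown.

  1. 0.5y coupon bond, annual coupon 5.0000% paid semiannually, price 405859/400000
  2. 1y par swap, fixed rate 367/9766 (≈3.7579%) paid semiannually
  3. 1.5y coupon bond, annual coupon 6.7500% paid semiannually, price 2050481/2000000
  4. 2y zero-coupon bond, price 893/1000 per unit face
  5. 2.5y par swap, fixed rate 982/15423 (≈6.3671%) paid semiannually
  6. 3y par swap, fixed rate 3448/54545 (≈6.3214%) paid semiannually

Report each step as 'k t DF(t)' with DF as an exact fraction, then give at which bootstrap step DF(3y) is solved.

1 1/2 9899/10000
2 1 9633/10000
3 3/2 116/125
4 2 893/1000
5 5/2 8527/10000
6 3 2069/2500
DF(3y) is solved at step 6

step 1 [0.5y] bond c/2=1/40: DF=(405859/400000 − 1/40·(0))/(1+1/40) = 9899/10000 ≈ 0.989900
step 2 [1y] swap r/2=367/19532: DF=(1 − 367/19532·(0.989900))/(1+367/19532) = 9633/10000 ≈ 0.963300
step 3 [1.5y] bond c/2=27/800: DF=(2050481/2000000 − 27/800·(0.989900+0.963300))/(1+27/800) = 116/125 ≈ 0.928000
step 4 [2y] zero: DF = P = 893/1000 ≈ 0.893000
step 5 [2.5y] swap r/2=491/15423: DF=(1 − 491/15423·(0.989900+0.963300+0.928000+0.893000))/(1+491/15423) = 8527/10000 ≈ 0.852700
step 6 [3y] swap r/2=1724/54545: DF=(1 − 1724/54545·(0.989900+0.963300+0.928000+0.893000+0.852700))/(1+1724/54545) = 2069/2500 ≈ 0.827600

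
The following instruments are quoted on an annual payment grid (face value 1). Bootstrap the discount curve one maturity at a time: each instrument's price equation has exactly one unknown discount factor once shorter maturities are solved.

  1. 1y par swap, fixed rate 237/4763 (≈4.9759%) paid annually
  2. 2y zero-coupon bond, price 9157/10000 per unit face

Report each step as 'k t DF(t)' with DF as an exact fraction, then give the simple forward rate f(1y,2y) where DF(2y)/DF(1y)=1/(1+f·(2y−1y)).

1 1 4763/5000
2 2 9157/10000
f(1y,2y) = ((4763/5000)/(9157/10000) − 1)/(1) = 369/9157 ≈ 4.0297%

step 1 [1y] swap r/1=237/4763: DF=(1 − 237/4763·(0))/(1+237/4763) = 4763/5000 ≈ 0.952600
step 2 [2y] zero: DF = P = 9157/10000 ≈ 0.915700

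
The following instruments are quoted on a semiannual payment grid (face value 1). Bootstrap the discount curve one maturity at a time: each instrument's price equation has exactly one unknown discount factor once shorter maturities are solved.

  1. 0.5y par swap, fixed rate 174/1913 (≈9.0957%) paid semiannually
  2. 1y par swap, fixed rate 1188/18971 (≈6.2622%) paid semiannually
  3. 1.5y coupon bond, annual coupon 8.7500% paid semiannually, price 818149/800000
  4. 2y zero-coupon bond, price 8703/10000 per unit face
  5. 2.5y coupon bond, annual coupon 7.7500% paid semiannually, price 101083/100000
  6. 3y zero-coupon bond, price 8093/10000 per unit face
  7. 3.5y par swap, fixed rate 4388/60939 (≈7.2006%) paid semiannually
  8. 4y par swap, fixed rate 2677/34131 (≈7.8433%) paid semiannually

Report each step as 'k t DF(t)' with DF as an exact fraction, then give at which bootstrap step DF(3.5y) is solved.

step 1 [0.5y] swap r/2=87/1913: DF=(1 − 87/1913·(0))/(1+87/1913) = 1913/2000 ≈ 0.956500
step 2 [1y] swap r/2=594/18971: DF=(1 − 594/18971·(0.956500))/(1+594/18971) = 4703/5000 ≈ 0.940600
step 3 [1.5y] bond c/2=7/160: DF=(818149/800000 − 7/160·(0.956500+0.940600))/(1+7/160) = 9003/10000 ≈ 0.900300
step 4 [2y] zero: DF = P = 8703/10000 ≈ 0.870300
step 5 [2.5y] bond c/2=31/800: DF=(101083/100000 − 31/800·(0.956500+0.940600+0.900300+0.870300))/(1+31/800) = 8363/10000 ≈ 0.836300
step 6 [3y] zero: DF = P = 8093/10000 ≈ 0.809300
step 7 [3.5y] swap r/2=2194/60939: DF=(1 − 2194/60939·(0.956500+0.940600+0.900300+0.870300+0.836300+0.809300))/(1+2194/60939) = 3903/5000 ≈ 0.780600
step 8 [4y] swap r/2=2677/68262: DF=(1 − 2677/68262·(0.956500+0.940600+0.900300+0.870300+0.836300+0.809300+0.780600))/(1+2677/68262) = 7323/10000 ≈ 0.732300

1 1/2 1913/2000
2 1 4703/5000
3 3/2 9003/10000
4 2 8703/10000
5 5/2 8363/10000
6 3 8093/10000
7 7/2 3903/5000
8 4 7323/10000
DF(3.5y) is solved at step 7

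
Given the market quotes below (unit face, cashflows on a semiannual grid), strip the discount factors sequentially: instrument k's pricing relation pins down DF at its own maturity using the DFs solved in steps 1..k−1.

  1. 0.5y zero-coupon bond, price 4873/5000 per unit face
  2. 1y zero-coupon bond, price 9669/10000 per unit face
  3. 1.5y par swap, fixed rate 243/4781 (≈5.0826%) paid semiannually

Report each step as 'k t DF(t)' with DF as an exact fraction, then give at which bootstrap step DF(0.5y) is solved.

1 1/2 4873/5000
2 1 9669/10000
3 3/2 9271/10000
DF(0.5y) is solved at step 1

step 1 [0.5y] zero: DF = P = 4873/5000 ≈ 0.974600
step 2 [1y] zero: DF = P = 9669/10000 ≈ 0.966900
step 3 [1.5y] swap r/2=243/9562: DF=(1 − 243/9562·(0.974600+0.966900))/(1+243/9562) = 9271/10000 ≈ 0.927100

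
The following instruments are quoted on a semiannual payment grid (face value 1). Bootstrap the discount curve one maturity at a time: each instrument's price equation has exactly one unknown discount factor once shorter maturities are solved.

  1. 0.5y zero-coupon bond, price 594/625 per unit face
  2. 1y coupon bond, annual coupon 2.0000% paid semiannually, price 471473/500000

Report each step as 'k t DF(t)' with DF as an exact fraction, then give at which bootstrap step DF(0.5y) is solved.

step 1 [0.5y] zero: DF = P = 594/625 ≈ 0.950400
step 2 [1y] bond c/2=1/100: DF=(471473/500000 − 1/100·(0.950400))/(1+1/100) = 4621/5000 ≈ 0.924200

1 1/2 594/625
2 1 4621/5000
DF(0.5y) is solved at step 1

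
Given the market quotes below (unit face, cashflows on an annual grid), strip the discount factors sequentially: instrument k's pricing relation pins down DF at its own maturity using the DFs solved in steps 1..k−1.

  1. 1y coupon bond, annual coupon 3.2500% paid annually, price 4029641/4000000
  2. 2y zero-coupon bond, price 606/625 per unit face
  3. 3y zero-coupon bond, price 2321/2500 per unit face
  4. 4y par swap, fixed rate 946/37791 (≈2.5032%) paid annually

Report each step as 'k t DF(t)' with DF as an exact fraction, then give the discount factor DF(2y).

step 1 [1y] bond c/1=13/400: DF=(4029641/4000000 − 13/400·(0))/(1+13/400) = 9757/10000 ≈ 0.975700
step 2 [2y] zero: DF = P = 606/625 ≈ 0.969600
step 3 [3y] zero: DF = P = 2321/2500 ≈ 0.928400
step 4 [4y] swap r/1=946/37791: DF=(1 − 946/37791·(0.975700+0.969600+0.928400))/(1+946/37791) = 4527/5000 ≈ 0.905400

1 1 9757/10000
2 2 606/625
3 3 2321/2500
4 4 4527/5000
DF(2y) = 606/625 ≈ 0.969600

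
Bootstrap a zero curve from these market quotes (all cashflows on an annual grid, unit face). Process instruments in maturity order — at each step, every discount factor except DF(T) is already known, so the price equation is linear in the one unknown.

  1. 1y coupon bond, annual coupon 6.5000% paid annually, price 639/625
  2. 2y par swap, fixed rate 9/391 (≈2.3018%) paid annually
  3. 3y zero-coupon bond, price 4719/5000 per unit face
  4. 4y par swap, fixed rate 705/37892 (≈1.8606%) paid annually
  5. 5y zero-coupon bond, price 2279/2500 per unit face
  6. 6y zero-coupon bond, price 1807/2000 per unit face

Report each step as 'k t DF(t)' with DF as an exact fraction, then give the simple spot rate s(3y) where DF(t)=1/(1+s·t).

step 1 [1y] bond c/1=13/200: DF=(639/625 − 13/200·(0))/(1+13/200) = 24/25 ≈ 0.960000
step 2 [2y] swap r/1=9/391: DF=(1 − 9/391·(0.960000))/(1+9/391) = 9559/10000 ≈ 0.955900
step 3 [3y] zero: DF = P = 4719/5000 ≈ 0.943800
step 4 [4y] swap r/1=705/37892: DF=(1 − 705/37892·(0.960000+0.955900+0.943800))/(1+705/37892) = 1859/2000 ≈ 0.929500
step 5 [5y] zero: DF = P = 2279/2500 ≈ 0.911600
step 6 [6y] zero: DF = P = 1807/2000 ≈ 0.903500

1 1 24/25
2 2 9559/10000
3 3 4719/5000
4 4 1859/2000
5 5 2279/2500
6 6 1807/2000
s(3y) = (1/(4719/5000) − 1)/(3) = 281/14157 ≈ 1.9849%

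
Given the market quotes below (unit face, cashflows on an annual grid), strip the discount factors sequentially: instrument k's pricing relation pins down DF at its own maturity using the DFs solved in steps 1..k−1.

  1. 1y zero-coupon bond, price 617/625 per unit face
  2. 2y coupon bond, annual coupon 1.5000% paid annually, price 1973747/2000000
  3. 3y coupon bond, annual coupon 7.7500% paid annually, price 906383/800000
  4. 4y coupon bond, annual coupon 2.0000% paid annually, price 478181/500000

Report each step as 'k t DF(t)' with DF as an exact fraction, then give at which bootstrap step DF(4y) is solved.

step 1 [1y] zero: DF = P = 617/625 ≈ 0.987200
step 2 [2y] bond c/1=3/200: DF=(1973747/2000000 − 3/200·(0.987200))/(1+3/200) = 9577/10000 ≈ 0.957700
step 3 [3y] bond c/1=31/400: DF=(906383/800000 − 31/400·(0.987200+0.957700))/(1+31/400) = 2279/2500 ≈ 0.911600
step 4 [4y] bond c/1=1/50: DF=(478181/500000 − 1/50·(0.987200+0.957700+0.911600))/(1+1/50) = 551/625 ≈ 0.881600

1 1 617/625
2 2 9577/10000
3 3 2279/2500
4 4 551/625
DF(4y) is solved at step 4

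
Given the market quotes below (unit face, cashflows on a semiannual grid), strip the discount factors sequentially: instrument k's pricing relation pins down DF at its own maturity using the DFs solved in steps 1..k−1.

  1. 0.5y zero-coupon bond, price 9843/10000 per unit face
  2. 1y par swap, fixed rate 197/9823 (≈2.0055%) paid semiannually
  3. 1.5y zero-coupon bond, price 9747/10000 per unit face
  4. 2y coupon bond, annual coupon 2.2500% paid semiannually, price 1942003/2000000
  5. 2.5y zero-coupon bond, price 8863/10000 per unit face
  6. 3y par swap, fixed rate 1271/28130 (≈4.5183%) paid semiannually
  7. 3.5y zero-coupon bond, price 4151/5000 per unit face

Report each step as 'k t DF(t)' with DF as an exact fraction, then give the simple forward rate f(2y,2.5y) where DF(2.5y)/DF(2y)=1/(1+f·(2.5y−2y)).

1 1/2 9843/10000
2 1 9803/10000
3 3/2 9747/10000
4 2 371/400
5 5/2 8863/10000
6 3 8729/10000
7 7/2 4151/5000
f(2y,2.5y) = ((371/400)/(8863/10000) − 1)/(1/2) = 824/8863 ≈ 9.2971%

step 1 [0.5y] zero: DF = P = 9843/10000 ≈ 0.984300
step 2 [1y] swap r/2=197/19646: DF=(1 − 197/19646·(0.984300))/(1+197/19646) = 9803/10000 ≈ 0.980300
step 3 [1.5y] zero: DF = P = 9747/10000 ≈ 0.974700
step 4 [2y] bond c/2=9/800: DF=(1942003/2000000 − 9/800·(0.984300+0.980300+0.974700))/(1+9/800) = 371/400 ≈ 0.927500
step 5 [2.5y] zero: DF = P = 8863/10000 ≈ 0.886300
step 6 [3y] swap r/2=1271/56260: DF=(1 − 1271/56260·(0.984300+0.980300+0.974700+0.927500+0.886300))/(1+1271/56260) = 8729/10000 ≈ 0.872900
step 7 [3.5y] zero: DF = P = 4151/5000 ≈ 0.830200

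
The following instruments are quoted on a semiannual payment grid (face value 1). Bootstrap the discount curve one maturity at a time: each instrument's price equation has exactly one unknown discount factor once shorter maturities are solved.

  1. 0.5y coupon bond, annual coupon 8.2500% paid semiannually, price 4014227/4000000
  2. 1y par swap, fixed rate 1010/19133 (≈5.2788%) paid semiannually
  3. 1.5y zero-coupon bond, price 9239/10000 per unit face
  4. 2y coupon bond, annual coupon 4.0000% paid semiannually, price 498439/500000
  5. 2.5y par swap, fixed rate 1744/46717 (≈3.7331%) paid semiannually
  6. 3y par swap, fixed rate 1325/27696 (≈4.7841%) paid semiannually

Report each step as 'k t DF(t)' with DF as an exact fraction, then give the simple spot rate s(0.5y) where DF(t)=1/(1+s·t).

1 1/2 4819/5000
2 1 1899/2000
3 3/2 9239/10000
4 2 9217/10000
5 5/2 1141/1250
6 3 347/400
s(0.5y) = (1/(4819/5000) − 1)/(1/2) = 362/4819 ≈ 7.5119%

step 1 [0.5y] bond c/2=33/800: DF=(4014227/4000000 − 33/800·(0))/(1+33/800) = 4819/5000 ≈ 0.963800
step 2 [1y] swap r/2=505/19133: DF=(1 − 505/19133·(0.963800))/(1+505/19133) = 1899/2000 ≈ 0.949500
step 3 [1.5y] zero: DF = P = 9239/10000 ≈ 0.923900
step 4 [2y] bond c/2=1/50: DF=(498439/500000 − 1/50·(0.963800+0.949500+0.923900))/(1+1/50) = 9217/10000 ≈ 0.921700
step 5 [2.5y] swap r/2=872/46717: DF=(1 − 872/46717·(0.963800+0.949500+0.923900+0.921700))/(1+872/46717) = 1141/1250 ≈ 0.912800
step 6 [3y] swap r/2=1325/55392: DF=(1 − 1325/55392·(0.963800+0.949500+0.923900+0.921700+0.912800))/(1+1325/55392) = 347/400 ≈ 0.867500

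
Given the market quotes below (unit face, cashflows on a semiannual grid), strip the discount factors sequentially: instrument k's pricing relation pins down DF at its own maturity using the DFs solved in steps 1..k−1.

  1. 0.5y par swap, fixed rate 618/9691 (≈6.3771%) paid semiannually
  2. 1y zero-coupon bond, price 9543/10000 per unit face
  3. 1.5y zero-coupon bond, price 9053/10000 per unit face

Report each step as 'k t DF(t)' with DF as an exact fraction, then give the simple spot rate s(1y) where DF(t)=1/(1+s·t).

step 1 [0.5y] swap r/2=309/9691: DF=(1 − 309/9691·(0))/(1+309/9691) = 9691/10000 ≈ 0.969100
step 2 [1y] zero: DF = P = 9543/10000 ≈ 0.954300
step 3 [1.5y] zero: DF = P = 9053/10000 ≈ 0.905300

1 1/2 9691/10000
2 1 9543/10000
3 3/2 9053/10000
s(1y) = (1/(9543/10000) − 1)/(1) = 457/9543 ≈ 4.7889%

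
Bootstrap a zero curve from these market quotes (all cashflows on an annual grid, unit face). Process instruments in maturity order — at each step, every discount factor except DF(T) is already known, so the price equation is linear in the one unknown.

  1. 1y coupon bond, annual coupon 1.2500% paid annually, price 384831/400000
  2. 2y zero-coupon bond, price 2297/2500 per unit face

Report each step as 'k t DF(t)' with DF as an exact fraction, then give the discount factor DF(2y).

1 1 4751/5000
2 2 2297/2500
DF(2y) = 2297/2500 ≈ 0.918800

step 1 [1y] bond c/1=1/80: DF=(384831/400000 − 1/80·(0))/(1+1/80) = 4751/5000 ≈ 0.950200
step 2 [2y] zero: DF = P = 2297/2500 ≈ 0.918800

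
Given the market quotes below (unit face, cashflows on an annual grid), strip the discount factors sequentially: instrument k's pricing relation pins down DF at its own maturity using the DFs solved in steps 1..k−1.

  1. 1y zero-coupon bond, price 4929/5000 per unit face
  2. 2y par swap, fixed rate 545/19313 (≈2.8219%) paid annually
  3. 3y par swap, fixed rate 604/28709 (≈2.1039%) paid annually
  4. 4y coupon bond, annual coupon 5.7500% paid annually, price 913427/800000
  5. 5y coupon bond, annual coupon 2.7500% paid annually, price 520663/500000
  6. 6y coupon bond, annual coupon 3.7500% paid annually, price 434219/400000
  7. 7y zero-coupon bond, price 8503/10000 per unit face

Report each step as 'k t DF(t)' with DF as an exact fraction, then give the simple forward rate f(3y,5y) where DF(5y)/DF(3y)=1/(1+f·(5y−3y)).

step 1 [1y] zero: DF = P = 4929/5000 ≈ 0.985800
step 2 [2y] swap r/1=545/19313: DF=(1 − 545/19313·(0.985800))/(1+545/19313) = 1891/2000 ≈ 0.945500
step 3 [3y] swap r/1=604/28709: DF=(1 − 604/28709·(0.985800+0.945500))/(1+604/28709) = 2349/2500 ≈ 0.939600
step 4 [4y] bond c/1=23/400: DF=(913427/800000 − 23/400·(0.985800+0.945500+0.939600))/(1+23/400) = 2309/2500 ≈ 0.923600
step 5 [5y] bond c/1=11/400: DF=(520663/500000 − 11/400·(0.985800+0.945500+0.939600+0.923600))/(1+11/400) = 9119/10000 ≈ 0.911900
step 6 [6y] bond c/1=3/80: DF=(434219/400000 − 3/80·(0.985800+0.945500+0.939600+0.923600+0.911900))/(1+3/80) = 4381/5000 ≈ 0.876200
step 7 [7y] zero: DF = P = 8503/10000 ≈ 0.850300

1 1 4929/5000
2 2 1891/2000
3 3 2349/2500
4 4 2309/2500
5 5 9119/10000
6 6 4381/5000
7 7 8503/10000
f(3y,5y) = ((2349/2500)/(9119/10000) − 1)/(2) = 277/18238 ≈ 1.5188%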